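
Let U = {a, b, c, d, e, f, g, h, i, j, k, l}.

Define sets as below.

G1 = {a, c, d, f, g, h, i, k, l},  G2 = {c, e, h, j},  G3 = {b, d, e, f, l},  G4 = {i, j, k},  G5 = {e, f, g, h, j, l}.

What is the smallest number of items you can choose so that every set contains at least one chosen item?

2

The 2 items {j, l} hit every set.
The sets G3, G4 are pairwise disjoint, so any hitting set needs a separate item for each — at least 2. Hence 2 is optimal.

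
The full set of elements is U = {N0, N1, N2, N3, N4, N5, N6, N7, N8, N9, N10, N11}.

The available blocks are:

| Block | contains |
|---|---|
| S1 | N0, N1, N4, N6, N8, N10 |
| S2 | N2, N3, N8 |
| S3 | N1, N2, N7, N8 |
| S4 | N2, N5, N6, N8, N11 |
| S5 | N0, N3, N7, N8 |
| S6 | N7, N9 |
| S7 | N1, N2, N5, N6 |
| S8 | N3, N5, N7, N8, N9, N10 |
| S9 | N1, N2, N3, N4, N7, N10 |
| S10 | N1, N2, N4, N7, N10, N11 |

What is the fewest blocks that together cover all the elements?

Take {S1, S4, S8}. Their union is {N0, N1, N2, N3, N4, N5, N6, N7, N8, N9, N10, N11}, which is all 12 elements.
No 2 of the 10 blocks cover everything (all 45 combinations miss at least one element), so 3 is optimal.

3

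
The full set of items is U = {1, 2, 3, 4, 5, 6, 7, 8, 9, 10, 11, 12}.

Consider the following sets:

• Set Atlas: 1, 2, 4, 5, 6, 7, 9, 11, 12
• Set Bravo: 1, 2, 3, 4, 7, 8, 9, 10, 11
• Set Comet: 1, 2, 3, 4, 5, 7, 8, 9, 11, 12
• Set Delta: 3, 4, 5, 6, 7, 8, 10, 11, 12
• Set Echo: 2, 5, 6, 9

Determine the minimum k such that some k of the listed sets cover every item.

2

Atlas and Bravo together: Atlas ∪ Bravo = {1, 2, 3, 4, 5, 6, 7, 8, 9, 10, 11, 12} — every item is covered.
No single set has all 12 items (the largest, Comet, has 10), so 2 is optimal.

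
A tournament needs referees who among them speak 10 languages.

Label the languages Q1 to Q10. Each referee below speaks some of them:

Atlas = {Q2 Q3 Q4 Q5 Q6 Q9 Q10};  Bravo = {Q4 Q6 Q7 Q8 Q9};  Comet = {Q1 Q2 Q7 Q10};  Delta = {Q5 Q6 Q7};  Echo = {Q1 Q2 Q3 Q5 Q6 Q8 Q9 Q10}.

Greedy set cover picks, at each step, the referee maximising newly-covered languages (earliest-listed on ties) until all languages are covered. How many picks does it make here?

Greedy: pick Echo (covers 8 new) → pick Bravo (covers 2 new). Total picks: 2.

2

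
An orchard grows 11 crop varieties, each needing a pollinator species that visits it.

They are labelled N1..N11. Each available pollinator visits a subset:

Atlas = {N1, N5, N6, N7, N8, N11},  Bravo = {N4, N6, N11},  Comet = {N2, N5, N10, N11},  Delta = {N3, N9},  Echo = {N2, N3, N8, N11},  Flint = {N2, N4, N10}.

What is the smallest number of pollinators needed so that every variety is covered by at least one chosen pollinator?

Atlas and Delta and Flint together: Atlas ∪ Delta ∪ Flint = {N1, N2, N3, N4, N5, N6, N7, N8, N9, N10, N11} — every variety is covered.
Only Atlas contains N1, so Atlas is forced; the remaining 5 varieties need at least 2 more pollinators (each remaining pollinator adds at most 3) — so at least 3 pollinators are needed, and 3 is optimal.

3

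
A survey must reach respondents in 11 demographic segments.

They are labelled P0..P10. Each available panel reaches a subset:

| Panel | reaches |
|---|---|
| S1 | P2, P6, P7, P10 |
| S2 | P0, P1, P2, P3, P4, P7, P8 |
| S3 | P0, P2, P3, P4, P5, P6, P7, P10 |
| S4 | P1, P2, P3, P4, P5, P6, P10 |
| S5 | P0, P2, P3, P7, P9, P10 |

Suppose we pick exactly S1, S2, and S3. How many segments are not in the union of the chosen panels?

1

Union of S1, S2, S3 = {P0, P1, P2, P3, P4, P5, P6, P7, P8, P10}.
Not covered: P9 — 1 segment.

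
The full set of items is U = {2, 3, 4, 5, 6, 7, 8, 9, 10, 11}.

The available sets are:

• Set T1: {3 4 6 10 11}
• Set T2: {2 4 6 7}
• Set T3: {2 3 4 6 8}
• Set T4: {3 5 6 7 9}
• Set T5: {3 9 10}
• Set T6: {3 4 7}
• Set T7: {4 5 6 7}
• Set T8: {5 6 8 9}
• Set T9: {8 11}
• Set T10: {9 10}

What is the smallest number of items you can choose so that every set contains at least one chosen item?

3

The 3 items {7, 8, 10} hit every set.
The sets T2, T9, T10 are pairwise disjoint, so any hitting set needs a separate item for each — at least 3. Hence 3 is optimal.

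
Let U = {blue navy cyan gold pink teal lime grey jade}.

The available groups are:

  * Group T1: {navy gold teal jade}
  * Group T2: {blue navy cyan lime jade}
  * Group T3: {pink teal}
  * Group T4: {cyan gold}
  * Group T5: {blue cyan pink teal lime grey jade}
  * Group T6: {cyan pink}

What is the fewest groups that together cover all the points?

2

T1 and T5 cover everything between them: the union {blue, navy, cyan, gold, pink, teal, lime, grey, jade} is all of U.
No single group has all 9 points (the largest, T5, has 7), so 2 is optimal.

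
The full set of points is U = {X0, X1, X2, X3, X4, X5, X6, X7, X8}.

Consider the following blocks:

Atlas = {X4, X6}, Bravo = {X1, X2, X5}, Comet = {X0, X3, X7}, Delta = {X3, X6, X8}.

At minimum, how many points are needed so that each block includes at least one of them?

Take H = {X2, X3, X4}. Each listed block contains at least one of these, so H is a hitting set of size 3.
The blocks Atlas, Bravo, Comet are pairwise disjoint, so any hitting set needs a separate point for each — at least 3. Hence 3 is optimal.

3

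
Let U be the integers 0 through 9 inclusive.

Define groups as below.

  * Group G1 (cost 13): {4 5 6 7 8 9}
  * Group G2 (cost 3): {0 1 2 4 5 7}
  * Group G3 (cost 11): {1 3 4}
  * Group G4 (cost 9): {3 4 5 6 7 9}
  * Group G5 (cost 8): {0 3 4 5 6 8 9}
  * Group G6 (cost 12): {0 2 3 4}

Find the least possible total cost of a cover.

G2, G5 together cover every item (G2 ∪ G5 = {0, 1, 2, 3, 4, 5, 6, 7, 8, 9}); total cost 3 + 8 = 11.
No covering selection has total cost below 11.

11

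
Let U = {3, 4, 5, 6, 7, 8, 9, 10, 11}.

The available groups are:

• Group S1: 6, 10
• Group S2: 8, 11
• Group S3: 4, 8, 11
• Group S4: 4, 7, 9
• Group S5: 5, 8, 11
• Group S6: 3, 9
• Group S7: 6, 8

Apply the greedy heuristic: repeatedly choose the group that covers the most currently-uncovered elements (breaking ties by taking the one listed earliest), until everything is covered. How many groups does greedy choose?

Greedy: pick S3 (covers 3 new) → pick S1 (covers 2 new) → pick S4 (covers 2 new) → pick S5 (covers 1 new) → pick S6 (covers 1 new). Total picks: 5.
(The true minimum cover uses only 4 groups, so greedy is not optimal here.)

5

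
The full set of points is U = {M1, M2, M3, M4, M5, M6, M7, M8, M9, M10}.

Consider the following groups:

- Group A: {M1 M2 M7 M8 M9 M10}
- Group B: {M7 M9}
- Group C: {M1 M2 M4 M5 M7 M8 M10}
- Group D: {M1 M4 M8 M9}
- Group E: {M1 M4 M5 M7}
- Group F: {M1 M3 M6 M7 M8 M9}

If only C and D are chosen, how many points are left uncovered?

2

Union of C, D = {M1, M2, M4, M5, M7, M8, M9, M10}.
Not covered: M3, M6 — 2 points.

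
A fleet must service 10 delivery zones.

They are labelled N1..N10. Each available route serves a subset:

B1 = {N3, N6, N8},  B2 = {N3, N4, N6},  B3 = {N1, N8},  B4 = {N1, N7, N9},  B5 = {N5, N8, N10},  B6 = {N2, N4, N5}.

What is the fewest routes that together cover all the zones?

4

B2 and B4 and B5 and B6 together: B2 ∪ B4 ∪ B5 ∪ B6 = {N1, N2, N3, N4, N5, N6, N7, N8, N9, N10} — every zone is covered.
Each route has at most 3 zones, and 3·3 = 9 < 10 — so at least 4 routes are needed, and 4 is optimal.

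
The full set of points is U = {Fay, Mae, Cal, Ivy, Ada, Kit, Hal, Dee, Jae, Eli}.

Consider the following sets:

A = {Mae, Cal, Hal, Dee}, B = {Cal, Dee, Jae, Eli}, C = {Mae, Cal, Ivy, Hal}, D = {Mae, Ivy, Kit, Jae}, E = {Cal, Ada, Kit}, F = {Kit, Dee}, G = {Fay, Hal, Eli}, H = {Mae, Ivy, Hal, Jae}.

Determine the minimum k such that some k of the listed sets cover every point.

4

Take {A, D, E, G}. Their union is {Fay, Mae, Cal, Ivy, Ada, Kit, Hal, Dee, Jae, Eli}, which is all 10 points.
No 3 of the 8 sets cover everything (all 56 combinations miss at least one point), so 4 is optimal.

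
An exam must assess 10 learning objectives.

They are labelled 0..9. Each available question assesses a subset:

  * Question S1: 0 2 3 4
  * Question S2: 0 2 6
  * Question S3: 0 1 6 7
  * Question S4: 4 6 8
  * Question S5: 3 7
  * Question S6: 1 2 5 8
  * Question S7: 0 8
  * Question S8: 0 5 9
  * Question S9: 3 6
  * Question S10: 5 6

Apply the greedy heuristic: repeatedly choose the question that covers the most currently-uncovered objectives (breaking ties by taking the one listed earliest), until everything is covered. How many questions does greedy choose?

4

Greedy: pick S1 (covers 4 new) → pick S3 (covers 3 new) → pick S6 (covers 2 new) → pick S8 (covers 1 new). Total picks: 4.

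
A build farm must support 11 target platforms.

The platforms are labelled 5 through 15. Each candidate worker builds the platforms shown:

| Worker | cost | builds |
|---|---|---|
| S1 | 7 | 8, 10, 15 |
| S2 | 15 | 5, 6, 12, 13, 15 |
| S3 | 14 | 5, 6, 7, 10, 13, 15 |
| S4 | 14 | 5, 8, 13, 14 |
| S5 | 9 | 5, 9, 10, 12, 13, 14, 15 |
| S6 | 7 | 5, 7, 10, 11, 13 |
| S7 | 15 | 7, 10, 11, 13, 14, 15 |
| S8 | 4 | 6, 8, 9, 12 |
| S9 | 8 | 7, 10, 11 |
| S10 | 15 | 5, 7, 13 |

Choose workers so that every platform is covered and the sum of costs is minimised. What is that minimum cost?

20

S5, S6, S8 together cover every platform (S5 ∪ S6 ∪ S8 = {5, 6, 7, 8, 9, 10, 11, 12, 13, 14, 15}); total cost 9 + 7 + 4 = 20.
No covering selection has total cost below 20.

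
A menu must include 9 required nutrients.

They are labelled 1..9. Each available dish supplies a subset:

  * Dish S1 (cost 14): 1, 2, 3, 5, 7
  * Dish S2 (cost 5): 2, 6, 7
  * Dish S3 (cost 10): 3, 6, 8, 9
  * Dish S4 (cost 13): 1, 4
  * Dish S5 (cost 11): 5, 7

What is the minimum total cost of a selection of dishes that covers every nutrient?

S1, S3, S4 together cover every nutrient (S1 ∪ S3 ∪ S4 = {1, 2, 3, 4, 5, 6, 7, 8, 9}); total cost 14 + 10 + 13 = 37.
The greedy pick S2, S3, S4, S5 costs 39; no covering selection beats 37.

37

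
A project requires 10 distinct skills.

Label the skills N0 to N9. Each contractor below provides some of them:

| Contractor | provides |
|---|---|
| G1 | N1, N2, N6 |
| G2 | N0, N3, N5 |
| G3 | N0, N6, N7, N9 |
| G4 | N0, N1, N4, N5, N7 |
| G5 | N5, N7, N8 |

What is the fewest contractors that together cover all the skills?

Take {G1, G2, G3, G4, G5}. Their union is {N0, N1, N2, N3, N4, N5, N6, N7, N8, N9}, which is all 10 skills.
No 4 of the 5 contractors cover everything (all 5 combinations miss at least one skill), so 5 is optimal.

5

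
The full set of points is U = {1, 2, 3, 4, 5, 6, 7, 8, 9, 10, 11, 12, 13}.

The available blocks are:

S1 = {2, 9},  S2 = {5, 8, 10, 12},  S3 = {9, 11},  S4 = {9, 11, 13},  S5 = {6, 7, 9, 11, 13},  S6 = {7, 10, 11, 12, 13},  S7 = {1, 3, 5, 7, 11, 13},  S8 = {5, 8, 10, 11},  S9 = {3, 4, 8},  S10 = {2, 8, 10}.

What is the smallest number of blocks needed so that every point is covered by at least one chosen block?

5

S5, S6, S7, S9, and S10 cover everything between them: the union {1, 2, 3, 4, 5, 6, 7, 8, 9, 10, 11, 12, 13} is all of U.
No 4 of the 10 blocks cover everything (all 210 combinations miss at least one point), so 5 is optimal.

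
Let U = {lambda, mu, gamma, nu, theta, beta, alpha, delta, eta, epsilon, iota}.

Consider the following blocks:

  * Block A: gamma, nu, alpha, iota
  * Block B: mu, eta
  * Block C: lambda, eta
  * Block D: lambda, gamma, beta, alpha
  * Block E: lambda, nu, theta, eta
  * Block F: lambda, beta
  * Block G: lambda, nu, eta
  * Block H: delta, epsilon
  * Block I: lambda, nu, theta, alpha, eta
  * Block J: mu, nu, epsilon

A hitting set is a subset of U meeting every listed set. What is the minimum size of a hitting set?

The 4 points {gamma, beta, eta, epsilon} hit every block.
The blocks A, B, F, H are pairwise disjoint, so any hitting set needs a separate point for each — at least 4. Hence 4 is optimal.

4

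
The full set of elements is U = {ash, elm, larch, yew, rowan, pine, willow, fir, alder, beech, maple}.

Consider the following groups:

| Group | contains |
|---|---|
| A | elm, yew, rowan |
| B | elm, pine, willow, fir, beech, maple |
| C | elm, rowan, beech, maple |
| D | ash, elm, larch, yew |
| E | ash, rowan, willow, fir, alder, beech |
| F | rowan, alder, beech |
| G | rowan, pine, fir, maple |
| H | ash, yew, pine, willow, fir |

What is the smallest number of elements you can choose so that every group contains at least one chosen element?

Take T = {larch, rowan, willow}. Each listed group contains at least one of these, so T is a hitting set of size 3.
No choice of 2 elements meets every group, so 3 is the minimum.

3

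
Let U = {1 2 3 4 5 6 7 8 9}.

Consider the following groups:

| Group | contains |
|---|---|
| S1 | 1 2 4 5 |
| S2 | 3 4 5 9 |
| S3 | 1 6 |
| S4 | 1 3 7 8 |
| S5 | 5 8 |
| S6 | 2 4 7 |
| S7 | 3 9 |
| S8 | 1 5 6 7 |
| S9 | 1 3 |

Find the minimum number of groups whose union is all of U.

4

S1 and S2 and S4 and S8 together: S1 ∪ S2 ∪ S4 ∪ S8 = {1, 2, 3, 4, 5, 6, 7, 8, 9} — every point is covered.
No 3 of the 9 groups cover everything (all 84 combinations miss at least one point), so 4 is optimal.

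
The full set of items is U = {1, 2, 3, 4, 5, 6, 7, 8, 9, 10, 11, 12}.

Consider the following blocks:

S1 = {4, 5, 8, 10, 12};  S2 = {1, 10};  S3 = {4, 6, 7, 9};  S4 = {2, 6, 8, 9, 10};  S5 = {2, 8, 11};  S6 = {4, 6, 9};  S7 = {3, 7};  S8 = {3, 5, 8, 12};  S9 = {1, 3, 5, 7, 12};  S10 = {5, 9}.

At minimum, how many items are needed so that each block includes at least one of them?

4

The 4 items {1, 7, 8, 9} hit every block.
The blocks S2, S5, S6, S7 are pairwise disjoint, so any hitting set needs a separate item for each — at least 4. Hence 4 is optimal.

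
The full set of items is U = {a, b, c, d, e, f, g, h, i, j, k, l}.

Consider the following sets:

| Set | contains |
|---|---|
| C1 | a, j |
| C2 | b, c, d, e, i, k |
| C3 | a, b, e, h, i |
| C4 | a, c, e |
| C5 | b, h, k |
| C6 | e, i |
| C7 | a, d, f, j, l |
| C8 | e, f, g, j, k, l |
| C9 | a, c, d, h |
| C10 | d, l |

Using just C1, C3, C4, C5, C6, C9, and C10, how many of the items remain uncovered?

2

Union of C1, C3, C4, C5, C6, C9, C10 = {a, b, c, d, e, h, i, j, k, l}.
Not covered: f, g — 2 items.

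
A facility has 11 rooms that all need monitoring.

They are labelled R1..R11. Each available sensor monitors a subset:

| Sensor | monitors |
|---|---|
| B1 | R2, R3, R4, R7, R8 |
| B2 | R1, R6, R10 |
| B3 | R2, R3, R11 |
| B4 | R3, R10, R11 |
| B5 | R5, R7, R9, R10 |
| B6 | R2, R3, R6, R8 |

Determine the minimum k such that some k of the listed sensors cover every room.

B1 and B2 and B4 and B5 together: B1 ∪ B2 ∪ B4 ∪ B5 = {R1, R2, R3, R4, R5, R6, R7, R8, R9, R10, R11} — every room is covered.
No 3 of the 6 sensors cover everything (all 20 combinations miss at least one room), so 4 is optimal.

4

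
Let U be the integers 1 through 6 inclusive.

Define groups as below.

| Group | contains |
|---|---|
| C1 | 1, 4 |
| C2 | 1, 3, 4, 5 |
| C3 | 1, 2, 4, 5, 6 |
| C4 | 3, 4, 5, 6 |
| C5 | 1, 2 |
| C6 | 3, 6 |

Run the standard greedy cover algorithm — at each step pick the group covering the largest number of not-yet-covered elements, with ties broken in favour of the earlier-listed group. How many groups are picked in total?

2

Greedy: pick C3 (covers 5 new) → pick C2 (covers 1 new). Total picks: 2.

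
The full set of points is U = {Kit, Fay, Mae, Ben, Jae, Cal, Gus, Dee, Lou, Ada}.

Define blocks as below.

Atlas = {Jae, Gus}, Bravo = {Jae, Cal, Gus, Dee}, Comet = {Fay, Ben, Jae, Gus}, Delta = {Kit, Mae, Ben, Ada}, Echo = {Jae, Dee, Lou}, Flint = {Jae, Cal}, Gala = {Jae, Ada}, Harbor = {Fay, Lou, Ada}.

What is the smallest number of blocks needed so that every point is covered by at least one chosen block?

3

Take {Bravo, Delta, Harbor}. Their union is {Kit, Fay, Mae, Ben, Jae, Cal, Gus, Dee, Lou, Ada}, which is all 10 points.
Each block has at most 4 points, and 2·4 = 8 < 10 — so at least 3 blocks are needed, and 3 is optimal.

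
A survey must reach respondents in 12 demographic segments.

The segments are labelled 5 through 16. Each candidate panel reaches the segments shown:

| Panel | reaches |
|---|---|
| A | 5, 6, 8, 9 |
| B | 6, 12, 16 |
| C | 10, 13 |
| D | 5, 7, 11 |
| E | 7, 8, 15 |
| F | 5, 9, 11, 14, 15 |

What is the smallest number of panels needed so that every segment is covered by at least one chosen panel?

B and C and E and F together: B ∪ C ∪ E ∪ F = {5, 6, 7, 8, 9, 10, 11, 12, 13, 14, 15, 16} — every segment is covered.
Only F contains 14, so F is forced; the remaining 7 segments need at least 3 more panels (each remaining panel adds at most 3) — so at least 4 panels are needed, and 4 is optimal.

4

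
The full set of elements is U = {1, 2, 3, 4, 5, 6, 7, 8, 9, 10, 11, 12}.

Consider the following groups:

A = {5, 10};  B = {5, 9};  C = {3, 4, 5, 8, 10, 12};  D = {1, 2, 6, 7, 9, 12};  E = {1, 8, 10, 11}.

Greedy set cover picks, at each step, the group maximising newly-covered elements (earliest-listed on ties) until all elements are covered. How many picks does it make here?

Greedy: pick C (covers 6 new) → pick D (covers 5 new) → pick E (covers 1 new). Total picks: 3.

3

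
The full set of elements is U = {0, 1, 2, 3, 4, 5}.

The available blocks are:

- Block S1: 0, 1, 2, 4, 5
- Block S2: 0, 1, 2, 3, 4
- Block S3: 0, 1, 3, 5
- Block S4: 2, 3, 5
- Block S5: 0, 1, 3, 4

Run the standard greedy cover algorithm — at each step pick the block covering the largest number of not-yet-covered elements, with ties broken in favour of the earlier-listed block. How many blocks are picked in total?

2

Greedy: pick S1 (covers 5 new) → pick S2 (covers 1 new). Total picks: 2.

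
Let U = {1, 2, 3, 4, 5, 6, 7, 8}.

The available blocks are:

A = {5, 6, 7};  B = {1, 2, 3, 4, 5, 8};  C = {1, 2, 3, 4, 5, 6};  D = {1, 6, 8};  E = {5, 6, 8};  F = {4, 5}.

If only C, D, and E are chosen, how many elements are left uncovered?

1

Union of C, D, E = {1, 2, 3, 4, 5, 6, 8}.
Not covered: 7 — 1 element.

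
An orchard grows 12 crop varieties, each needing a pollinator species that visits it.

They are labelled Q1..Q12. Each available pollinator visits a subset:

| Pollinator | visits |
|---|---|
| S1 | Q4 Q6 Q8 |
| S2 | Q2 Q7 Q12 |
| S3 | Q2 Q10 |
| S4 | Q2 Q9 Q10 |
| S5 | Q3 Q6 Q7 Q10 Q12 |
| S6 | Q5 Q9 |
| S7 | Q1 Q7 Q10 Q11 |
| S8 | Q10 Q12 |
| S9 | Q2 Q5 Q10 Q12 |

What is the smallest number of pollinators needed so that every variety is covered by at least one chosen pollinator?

S1 and S4 and S5 and S7 and S9 together: S1 ∪ S4 ∪ S5 ∪ S7 ∪ S9 = {Q1, Q2, Q3, Q4, Q5, Q6, Q7, Q8, Q9, Q10, Q11, Q12} — every variety is covered.
Only S5 contains Q3, so S5 is forced; the remaining 7 varieties need at least 4 more pollinators (each remaining pollinator adds at most 2) — so at least 5 pollinators are needed, and 5 is optimal.

5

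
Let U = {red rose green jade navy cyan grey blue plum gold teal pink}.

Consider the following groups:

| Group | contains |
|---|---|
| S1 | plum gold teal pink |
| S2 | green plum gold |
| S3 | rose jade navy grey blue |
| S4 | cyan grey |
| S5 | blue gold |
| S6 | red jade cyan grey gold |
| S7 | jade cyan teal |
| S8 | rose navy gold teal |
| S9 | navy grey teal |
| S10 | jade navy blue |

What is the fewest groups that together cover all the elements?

4

Take {S1, S2, S3, S6}. Their union is {red, rose, green, jade, navy, cyan, grey, blue, plum, gold, teal, pink}, which is all 12 elements.
Only S6 contains red, so S6 is forced; the remaining 7 elements need at least 3 more groups (each remaining group adds at most 3) — so at least 4 groups are needed, and 4 is optimal.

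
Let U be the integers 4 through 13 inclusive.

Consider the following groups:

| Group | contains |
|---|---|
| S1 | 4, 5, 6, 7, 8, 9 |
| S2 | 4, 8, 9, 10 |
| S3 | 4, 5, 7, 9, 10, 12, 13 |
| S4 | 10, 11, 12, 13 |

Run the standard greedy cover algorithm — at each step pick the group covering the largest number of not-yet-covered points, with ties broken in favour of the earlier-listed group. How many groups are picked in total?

3

Greedy: pick S3 (covers 7 new) → pick S1 (covers 2 new) → pick S4 (covers 1 new). Total picks: 3.
(The true minimum cover uses only 2 groups, so greedy is not optimal here.)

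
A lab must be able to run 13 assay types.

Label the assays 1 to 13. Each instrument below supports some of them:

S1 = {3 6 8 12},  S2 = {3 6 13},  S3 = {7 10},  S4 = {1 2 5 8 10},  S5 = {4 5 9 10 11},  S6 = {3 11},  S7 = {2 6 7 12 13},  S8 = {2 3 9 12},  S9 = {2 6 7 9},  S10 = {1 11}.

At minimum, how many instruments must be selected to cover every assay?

Take {S1, S4, S5, S7}. Their union is {1, 2, 3, 4, 5, 6, 7, 8, 9, 10, 11, 12, 13}, which is all 13 assays.
No 3 of the 10 instruments cover everything (all 120 combinations miss at least one assay), so 4 is optimal.

4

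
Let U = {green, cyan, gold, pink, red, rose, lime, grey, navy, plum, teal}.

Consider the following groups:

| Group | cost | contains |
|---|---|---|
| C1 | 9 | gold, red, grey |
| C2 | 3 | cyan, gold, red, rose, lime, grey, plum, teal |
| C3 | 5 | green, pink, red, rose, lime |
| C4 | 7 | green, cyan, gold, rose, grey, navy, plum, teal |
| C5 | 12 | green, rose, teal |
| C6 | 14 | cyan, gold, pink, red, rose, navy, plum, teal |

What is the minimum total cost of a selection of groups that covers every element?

C3, C4 together cover every element (C3 ∪ C4 = {green, cyan, gold, pink, red, rose, lime, grey, navy, plum, teal}); total cost 5 + 7 = 12.
The greedy pick C2, C3, C4 costs 15; no covering selection beats 12.

12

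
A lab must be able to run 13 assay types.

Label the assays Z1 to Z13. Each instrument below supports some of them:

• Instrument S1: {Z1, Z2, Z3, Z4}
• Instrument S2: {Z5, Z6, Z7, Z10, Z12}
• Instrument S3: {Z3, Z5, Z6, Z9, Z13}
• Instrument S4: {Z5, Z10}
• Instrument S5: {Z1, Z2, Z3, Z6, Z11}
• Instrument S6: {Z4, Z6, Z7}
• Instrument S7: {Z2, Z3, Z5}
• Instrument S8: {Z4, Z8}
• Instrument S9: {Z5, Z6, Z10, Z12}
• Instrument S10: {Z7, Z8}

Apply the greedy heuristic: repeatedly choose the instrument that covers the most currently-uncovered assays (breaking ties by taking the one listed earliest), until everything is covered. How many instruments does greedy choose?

5

Greedy: pick S2 (covers 5 new) → pick S1 (covers 4 new) → pick S3 (covers 2 new) → pick S5 (covers 1 new) → pick S8 (covers 1 new). Total picks: 5.
(The true minimum cover uses only 4 instruments, so greedy is not optimal here.)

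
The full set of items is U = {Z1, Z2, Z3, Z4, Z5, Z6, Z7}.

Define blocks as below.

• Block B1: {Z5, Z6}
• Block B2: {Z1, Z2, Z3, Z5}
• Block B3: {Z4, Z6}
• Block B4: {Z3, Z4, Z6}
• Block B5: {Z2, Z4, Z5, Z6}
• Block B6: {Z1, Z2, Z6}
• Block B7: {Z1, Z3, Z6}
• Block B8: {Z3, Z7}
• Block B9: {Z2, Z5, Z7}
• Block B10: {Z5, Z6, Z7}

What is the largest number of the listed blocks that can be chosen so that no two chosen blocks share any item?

2

B6, B8 are pairwise disjoint (B6={Z1,Z2,Z6}; B8={Z3,Z7}).
Every remaining block overlaps one of these, and no 3 of the listed blocks are pairwise disjoint, so 2 is the maximum.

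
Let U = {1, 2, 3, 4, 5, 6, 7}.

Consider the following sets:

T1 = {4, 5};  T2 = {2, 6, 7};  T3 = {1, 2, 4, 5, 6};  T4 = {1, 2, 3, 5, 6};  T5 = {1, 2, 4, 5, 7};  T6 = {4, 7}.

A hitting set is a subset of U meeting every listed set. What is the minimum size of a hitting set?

2

Take H = {5, 7}. Each listed set contains at least one of these, so H is a hitting set of size 2.
The sets T1, T2 are pairwise disjoint, so any hitting set needs a separate element for each — at least 2. Hence 2 is optimal.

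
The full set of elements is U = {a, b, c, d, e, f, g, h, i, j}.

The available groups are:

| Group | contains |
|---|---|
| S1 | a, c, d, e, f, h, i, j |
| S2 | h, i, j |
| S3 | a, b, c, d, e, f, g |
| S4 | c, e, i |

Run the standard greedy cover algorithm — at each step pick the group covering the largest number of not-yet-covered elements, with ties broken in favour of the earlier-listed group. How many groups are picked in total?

2

Greedy: pick S1 (covers 8 new) → pick S3 (covers 2 new). Total picks: 2.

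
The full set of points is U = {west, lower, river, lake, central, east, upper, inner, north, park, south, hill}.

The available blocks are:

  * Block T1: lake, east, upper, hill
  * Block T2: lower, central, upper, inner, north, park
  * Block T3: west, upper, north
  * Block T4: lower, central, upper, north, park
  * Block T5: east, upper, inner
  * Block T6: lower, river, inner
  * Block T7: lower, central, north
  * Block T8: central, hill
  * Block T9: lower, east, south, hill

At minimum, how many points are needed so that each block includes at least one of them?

3

H = {inner, north, hill} meets every block (each contains at least one member of H), and |H| = 3.
The blocks T3, T6, T8 are pairwise disjoint, so any hitting set needs a separate point for each — at least 3. Hence 3 is optimal.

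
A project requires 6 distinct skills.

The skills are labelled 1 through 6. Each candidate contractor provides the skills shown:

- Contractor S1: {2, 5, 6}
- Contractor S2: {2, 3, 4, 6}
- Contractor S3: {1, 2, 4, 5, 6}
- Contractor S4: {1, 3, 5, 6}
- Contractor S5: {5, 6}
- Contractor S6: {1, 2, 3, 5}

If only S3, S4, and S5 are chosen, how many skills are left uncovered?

Union of S3, S4, S5 = {1, 2, 3, 4, 5, 6} — that's every skill, so 0 are uncovered.

0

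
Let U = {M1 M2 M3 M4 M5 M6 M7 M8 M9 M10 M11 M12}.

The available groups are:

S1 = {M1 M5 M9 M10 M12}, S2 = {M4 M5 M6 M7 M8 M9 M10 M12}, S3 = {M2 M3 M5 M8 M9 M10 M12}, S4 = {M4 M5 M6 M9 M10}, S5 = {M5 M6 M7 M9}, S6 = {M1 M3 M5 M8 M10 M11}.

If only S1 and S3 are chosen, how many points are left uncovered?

4

Union of S1, S3 = {M1, M2, M3, M5, M8, M9, M10, M12}.
Not covered: M4, M6, M7, M11 — 4 points.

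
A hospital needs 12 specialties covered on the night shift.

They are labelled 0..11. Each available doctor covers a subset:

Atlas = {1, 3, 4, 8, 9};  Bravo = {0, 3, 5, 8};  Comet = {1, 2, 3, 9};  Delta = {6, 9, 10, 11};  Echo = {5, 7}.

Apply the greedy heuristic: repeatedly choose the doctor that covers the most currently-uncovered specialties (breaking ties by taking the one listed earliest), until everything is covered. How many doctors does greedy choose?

Greedy: pick Atlas (covers 5 new) → pick Delta (covers 3 new) → pick Bravo (covers 2 new) → pick Comet (covers 1 new) → pick Echo (covers 1 new). Total picks: 5.

5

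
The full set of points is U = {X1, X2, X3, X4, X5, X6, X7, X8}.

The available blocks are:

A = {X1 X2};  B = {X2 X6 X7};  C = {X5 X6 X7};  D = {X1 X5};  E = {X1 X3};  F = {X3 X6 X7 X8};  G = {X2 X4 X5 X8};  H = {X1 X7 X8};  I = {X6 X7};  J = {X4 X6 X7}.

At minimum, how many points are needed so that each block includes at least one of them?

T = {X1, X6, X8} meets every block (each contains at least one member of T), and |T| = 3.
The blocks E, G, I are pairwise disjoint, so any hitting set needs a separate point for each — at least 3. Hence 3 is optimal.

3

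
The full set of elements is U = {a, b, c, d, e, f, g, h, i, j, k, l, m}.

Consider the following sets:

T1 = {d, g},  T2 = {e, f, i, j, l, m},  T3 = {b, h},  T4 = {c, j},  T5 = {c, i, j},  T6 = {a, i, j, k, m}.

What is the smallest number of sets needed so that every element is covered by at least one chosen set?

5

Take {T1, T2, T3, T5, T6}. Their union is {a, b, c, d, e, f, g, h, i, j, k, l, m}, which is all 13 elements.
Only T2 contains e, so T2 is forced; the remaining 7 elements need at least 4 more sets (each remaining set adds at most 2) — so at least 5 sets are needed, and 5 is optimal.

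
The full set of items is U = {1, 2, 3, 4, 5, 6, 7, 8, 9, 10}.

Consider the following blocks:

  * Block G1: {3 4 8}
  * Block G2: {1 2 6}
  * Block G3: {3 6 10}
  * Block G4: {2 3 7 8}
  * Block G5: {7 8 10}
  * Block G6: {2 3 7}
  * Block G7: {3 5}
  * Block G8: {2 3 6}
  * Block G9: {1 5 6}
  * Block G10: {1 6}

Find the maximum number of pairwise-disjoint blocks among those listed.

3

G2, G5, G7 are pairwise disjoint (G2={1,2,6}; G5={7,8,10}; G7={3,5}).
Every remaining block overlaps one of these, and no 4 of the listed blocks are pairwise disjoint, so 3 is the maximum.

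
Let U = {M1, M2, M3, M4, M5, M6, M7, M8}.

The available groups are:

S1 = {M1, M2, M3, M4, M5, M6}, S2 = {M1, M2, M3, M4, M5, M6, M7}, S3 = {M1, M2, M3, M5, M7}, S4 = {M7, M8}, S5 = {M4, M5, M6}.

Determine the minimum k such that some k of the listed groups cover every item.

2

S1 and S4 cover everything between them: the union {M1, M2, M3, M4, M5, M6, M7, M8} is all of U.
No single group has all 8 items (the largest, S2, has 7), so 2 is optimal.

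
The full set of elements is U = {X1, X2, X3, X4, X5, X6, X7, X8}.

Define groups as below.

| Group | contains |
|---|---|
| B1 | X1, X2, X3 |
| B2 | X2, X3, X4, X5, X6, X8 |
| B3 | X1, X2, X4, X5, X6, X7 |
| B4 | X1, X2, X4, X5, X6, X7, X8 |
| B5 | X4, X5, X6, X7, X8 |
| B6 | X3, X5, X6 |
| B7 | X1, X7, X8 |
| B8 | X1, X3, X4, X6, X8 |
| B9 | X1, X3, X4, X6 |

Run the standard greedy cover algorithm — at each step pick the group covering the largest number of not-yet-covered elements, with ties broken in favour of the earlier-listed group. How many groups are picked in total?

Greedy: pick B4 (covers 7 new) → pick B1 (covers 1 new). Total picks: 2.

2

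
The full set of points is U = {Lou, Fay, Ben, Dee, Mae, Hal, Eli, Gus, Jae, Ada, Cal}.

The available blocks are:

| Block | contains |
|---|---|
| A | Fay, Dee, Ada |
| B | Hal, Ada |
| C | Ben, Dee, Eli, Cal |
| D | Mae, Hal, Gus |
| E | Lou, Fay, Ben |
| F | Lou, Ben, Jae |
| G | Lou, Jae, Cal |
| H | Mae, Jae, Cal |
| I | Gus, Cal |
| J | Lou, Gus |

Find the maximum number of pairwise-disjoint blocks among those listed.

3

A, F, I are pairwise disjoint (A={Fay,Dee,Ada}; F={Lou,Ben,Jae}; I={Gus,Cal}).
Every remaining block overlaps one of these, and no 4 of the listed blocks are pairwise disjoint, so 3 is the maximum.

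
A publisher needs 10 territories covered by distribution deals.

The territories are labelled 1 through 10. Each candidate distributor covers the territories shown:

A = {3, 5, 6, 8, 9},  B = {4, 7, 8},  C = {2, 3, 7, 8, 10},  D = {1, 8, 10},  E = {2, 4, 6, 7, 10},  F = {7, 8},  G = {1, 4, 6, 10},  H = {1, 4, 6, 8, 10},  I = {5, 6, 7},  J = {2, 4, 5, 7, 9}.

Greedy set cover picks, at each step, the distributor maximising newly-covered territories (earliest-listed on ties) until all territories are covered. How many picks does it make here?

3

Greedy: pick A (covers 5 new) → pick E (covers 4 new) → pick D (covers 1 new). Total picks: 3.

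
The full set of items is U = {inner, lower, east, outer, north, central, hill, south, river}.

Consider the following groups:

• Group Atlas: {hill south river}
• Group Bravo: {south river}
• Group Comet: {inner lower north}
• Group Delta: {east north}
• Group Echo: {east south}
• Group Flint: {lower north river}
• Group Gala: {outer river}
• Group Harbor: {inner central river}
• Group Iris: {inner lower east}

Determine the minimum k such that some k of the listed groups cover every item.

5

Take {Atlas, Echo, Flint, Gala, Harbor}. Their union is {inner, lower, east, outer, north, central, hill, south, river}, which is all 9 items.
No 4 of the 9 groups cover everything (all 126 combinations miss at least one item), so 5 is optimal.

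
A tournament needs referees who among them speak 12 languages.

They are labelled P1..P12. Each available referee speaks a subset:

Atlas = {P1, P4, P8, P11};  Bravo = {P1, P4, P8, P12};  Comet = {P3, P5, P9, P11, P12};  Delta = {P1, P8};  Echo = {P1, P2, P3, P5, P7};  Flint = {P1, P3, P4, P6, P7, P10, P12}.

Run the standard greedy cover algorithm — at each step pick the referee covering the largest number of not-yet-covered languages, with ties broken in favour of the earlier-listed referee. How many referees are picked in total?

4

Greedy: pick Flint (covers 7 new) → pick Comet (covers 3 new) → pick Atlas (covers 1 new) → pick Echo (covers 1 new). Total picks: 4.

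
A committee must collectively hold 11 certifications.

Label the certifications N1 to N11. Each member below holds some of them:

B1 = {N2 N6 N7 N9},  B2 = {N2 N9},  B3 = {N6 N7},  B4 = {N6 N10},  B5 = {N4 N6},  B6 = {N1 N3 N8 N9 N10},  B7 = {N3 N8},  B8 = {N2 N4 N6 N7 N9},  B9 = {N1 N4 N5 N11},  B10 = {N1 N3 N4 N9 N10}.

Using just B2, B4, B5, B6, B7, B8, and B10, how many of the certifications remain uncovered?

Union of B2, B4, B5, B6, B7, B8, B10 = {N1, N2, N3, N4, N6, N7, N8, N9, N10}.
Not covered: N5, N11 — 2 certifications.

2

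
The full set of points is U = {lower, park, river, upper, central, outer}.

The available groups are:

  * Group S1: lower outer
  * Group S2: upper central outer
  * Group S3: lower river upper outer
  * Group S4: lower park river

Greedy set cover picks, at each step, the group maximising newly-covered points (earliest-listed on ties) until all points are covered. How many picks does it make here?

Greedy: pick S3 (covers 4 new) → pick S2 (covers 1 new) → pick S4 (covers 1 new). Total picks: 3.
(The true minimum cover uses only 2 groups, so greedy is not optimal here.)

3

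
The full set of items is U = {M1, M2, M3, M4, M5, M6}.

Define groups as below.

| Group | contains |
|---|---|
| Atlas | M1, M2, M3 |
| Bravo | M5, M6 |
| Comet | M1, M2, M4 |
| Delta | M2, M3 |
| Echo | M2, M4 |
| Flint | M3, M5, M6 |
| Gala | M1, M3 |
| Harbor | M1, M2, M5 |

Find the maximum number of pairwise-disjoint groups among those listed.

3

Bravo, Echo, Gala are pairwise disjoint (Bravo={M5,M6}; Echo={M2,M4}; Gala={M1,M3}).
Every remaining group overlaps one of these, and no 4 of the listed groups are pairwise disjoint, so 3 is the maximum.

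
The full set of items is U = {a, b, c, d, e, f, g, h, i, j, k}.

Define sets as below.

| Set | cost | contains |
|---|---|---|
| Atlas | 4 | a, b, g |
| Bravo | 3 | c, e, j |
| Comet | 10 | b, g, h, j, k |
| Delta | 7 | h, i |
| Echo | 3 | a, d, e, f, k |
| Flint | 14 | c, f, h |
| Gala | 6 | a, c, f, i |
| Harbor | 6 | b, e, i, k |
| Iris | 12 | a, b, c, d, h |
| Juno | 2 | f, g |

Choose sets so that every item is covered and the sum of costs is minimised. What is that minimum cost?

Atlas, Bravo, Delta, Echo together cover every item (Atlas ∪ Bravo ∪ Delta ∪ Echo = {a, b, c, d, e, f, g, h, i, j, k}); total cost 4 + 3 + 7 + 3 = 17.
No covering selection has total cost below 17.

17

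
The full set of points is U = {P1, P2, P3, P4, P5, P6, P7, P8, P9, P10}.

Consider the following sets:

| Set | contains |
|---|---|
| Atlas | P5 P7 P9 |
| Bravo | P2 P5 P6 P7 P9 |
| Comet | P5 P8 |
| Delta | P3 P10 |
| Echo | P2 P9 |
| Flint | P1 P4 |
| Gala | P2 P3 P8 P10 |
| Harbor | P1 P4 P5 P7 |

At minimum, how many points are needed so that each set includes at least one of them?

4

H = {P1, P2, P5, P10} meets every set (each contains at least one member of H), and |H| = 4.
The sets Comet, Delta, Echo, Flint are pairwise disjoint, so any hitting set needs a separate point for each — at least 4. Hence 4 is optimal.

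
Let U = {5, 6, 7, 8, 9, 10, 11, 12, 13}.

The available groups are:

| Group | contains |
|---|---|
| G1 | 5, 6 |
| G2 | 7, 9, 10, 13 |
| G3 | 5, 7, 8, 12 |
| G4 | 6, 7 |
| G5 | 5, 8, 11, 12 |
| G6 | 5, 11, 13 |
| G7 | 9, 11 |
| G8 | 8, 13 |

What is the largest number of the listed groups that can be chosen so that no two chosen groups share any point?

3

G4, G7, G8 are pairwise disjoint (G4={6,7}; G7={9,11}; G8={8,13}).
Every remaining group overlaps one of these, and no 4 of the listed groups are pairwise disjoint, so 3 is the maximum.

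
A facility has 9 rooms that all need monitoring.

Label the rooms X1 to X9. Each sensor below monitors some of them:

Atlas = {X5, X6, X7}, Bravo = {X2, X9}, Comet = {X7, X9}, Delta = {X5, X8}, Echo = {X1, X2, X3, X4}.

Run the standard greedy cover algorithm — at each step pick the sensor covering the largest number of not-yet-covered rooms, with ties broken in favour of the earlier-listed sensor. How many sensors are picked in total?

Greedy: pick Echo (covers 4 new) → pick Atlas (covers 3 new) → pick Bravo (covers 1 new) → pick Delta (covers 1 new). Total picks: 4.

4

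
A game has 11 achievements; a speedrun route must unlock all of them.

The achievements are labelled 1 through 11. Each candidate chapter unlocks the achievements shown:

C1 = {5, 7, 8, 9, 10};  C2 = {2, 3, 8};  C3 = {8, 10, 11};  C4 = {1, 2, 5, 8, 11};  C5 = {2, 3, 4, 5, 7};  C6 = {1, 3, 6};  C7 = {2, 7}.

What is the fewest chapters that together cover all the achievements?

C1 and C3 and C5 and C6 together: C1 ∪ C3 ∪ C5 ∪ C6 = {1, 2, 3, 4, 5, 6, 7, 8, 9, 10, 11} — every achievement is covered.
No 3 of the 7 chapters cover everything (all 35 combinations miss at least one achievement), so 4 is optimal.

4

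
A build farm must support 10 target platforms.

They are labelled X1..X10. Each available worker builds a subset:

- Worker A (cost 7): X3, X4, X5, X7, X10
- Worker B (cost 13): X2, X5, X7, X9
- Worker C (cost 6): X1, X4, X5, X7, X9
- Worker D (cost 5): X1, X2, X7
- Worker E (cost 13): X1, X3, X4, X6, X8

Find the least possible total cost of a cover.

31

A, C, D, E together cover every platform (A ∪ C ∪ D ∪ E = {X1, X2, X3, X4, X5, X6, X7, X8, X9, X10}); total cost 7 + 6 + 5 + 13 = 31.
No covering selection has total cost below 31.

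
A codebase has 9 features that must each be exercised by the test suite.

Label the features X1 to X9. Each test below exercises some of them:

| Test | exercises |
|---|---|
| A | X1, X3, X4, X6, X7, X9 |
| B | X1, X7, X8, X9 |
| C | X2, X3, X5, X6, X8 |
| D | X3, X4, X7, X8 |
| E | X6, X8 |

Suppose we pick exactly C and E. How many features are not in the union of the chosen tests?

4

Union of C, E = {X2, X3, X5, X6, X8}.
Not covered: X1, X4, X7, X9 — 4 features.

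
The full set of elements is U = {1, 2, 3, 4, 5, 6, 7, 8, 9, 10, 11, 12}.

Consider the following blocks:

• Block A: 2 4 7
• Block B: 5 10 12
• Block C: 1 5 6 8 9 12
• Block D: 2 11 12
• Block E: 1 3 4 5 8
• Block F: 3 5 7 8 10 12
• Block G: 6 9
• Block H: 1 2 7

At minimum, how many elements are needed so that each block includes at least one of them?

The 3 elements {2, 5, 9} hit every block.
The blocks A, B, G are pairwise disjoint, so any hitting set needs a separate element for each — at least 3. Hence 3 is optimal.

3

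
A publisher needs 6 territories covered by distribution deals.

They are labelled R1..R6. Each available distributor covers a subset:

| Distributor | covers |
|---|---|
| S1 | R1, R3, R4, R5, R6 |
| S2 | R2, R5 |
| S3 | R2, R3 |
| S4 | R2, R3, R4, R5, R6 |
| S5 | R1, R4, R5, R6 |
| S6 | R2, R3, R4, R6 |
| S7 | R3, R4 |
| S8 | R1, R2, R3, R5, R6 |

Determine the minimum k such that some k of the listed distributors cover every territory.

S1 and S6 together: S1 ∪ S6 = {R1, R2, R3, R4, R5, R6} — every territory is covered.
No single distributor has all 6 territories (the largest, S1, has 5), so 2 is optimal.

2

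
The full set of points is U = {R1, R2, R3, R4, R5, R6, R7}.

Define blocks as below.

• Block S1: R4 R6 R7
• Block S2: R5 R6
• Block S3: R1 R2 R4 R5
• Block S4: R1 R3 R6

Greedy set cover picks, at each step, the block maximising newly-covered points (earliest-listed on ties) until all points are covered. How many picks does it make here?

3

Greedy: pick S3 (covers 4 new) → pick S1 (covers 2 new) → pick S4 (covers 1 new). Total picks: 3.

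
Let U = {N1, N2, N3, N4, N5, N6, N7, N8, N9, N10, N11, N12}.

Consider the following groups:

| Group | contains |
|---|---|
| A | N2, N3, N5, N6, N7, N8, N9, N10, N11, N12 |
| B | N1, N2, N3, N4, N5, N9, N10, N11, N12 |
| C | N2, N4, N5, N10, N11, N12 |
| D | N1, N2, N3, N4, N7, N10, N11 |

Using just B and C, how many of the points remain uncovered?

3

Union of B, C = {N1, N2, N3, N4, N5, N9, N10, N11, N12}.
Not covered: N6, N7, N8 — 3 points.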